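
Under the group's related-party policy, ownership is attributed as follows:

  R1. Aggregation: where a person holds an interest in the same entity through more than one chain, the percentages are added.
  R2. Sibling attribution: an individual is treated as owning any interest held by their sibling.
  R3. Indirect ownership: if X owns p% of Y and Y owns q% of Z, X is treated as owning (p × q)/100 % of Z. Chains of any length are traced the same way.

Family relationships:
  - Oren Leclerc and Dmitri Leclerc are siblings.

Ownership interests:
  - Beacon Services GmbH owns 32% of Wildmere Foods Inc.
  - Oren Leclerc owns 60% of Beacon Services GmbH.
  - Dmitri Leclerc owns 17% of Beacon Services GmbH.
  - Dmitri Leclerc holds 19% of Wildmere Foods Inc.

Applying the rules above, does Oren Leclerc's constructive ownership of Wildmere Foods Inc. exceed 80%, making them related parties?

No

By sibling attribution (R2), Oren Leclerc is treated as also owning Dmitri Leclerc's interest in Beacon Services GmbH, giving 60% + 17% = 77%.
By sibling attribution (R2), Oren Leclerc is treated as owning Dmitri Leclerc's 19% interest in Wildmere Foods Inc.
Chain via Beacon Services GmbH (R3): 77% × 32% = 24.64% of Wildmere Foods Inc.
Direct interest in Wildmere Foods Inc: 19%.
Aggregating (R1): 24.64% + 19% = 43.64%.
43.64% does not exceed the 80% threshold, so Oren is not a related party to Wildmere Foods Inc.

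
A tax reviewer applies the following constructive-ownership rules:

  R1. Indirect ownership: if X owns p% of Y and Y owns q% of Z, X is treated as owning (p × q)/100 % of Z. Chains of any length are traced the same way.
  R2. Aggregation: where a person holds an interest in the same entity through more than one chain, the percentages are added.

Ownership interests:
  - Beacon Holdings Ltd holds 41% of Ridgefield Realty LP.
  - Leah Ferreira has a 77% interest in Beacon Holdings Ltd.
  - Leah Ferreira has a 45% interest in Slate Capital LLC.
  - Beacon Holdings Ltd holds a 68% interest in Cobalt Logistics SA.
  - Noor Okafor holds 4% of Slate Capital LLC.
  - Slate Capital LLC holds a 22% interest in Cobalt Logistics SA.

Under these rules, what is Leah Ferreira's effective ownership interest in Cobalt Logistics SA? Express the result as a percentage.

Chain via Slate Capital LLC (R1): 45% × 22% = 9.9% of Cobalt Logistics SA.
Chain via Beacon Holdings Ltd (R1): 77% × 68% = 52.36% of Cobalt Logistics SA.
Aggregating (R2): 9.9% + 52.36% = 62.26%.

62.26%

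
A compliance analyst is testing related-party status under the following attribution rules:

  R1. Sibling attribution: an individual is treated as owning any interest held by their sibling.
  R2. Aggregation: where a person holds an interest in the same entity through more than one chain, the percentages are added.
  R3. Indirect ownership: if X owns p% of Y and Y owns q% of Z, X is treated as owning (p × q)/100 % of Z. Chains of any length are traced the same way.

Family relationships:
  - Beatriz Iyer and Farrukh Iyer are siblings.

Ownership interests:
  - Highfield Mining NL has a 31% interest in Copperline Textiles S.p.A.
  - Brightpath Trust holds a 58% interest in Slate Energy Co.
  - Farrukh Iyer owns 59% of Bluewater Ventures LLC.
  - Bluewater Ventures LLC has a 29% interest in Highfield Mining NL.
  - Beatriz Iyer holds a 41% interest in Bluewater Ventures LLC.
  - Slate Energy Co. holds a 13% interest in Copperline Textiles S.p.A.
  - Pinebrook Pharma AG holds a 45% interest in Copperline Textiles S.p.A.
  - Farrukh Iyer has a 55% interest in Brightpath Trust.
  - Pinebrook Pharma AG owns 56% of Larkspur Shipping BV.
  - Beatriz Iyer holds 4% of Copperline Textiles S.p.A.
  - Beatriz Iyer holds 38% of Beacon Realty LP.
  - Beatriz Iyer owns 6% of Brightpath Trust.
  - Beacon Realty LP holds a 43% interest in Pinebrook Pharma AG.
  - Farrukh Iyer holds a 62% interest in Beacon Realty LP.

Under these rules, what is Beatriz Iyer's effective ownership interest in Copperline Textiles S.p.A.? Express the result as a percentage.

36.9394%

By sibling attribution (R1), Beatriz Iyer is treated as also owning Farrukh Iyer's interest in Bluewater Ventures LLC, giving 41% + 59% = 100%.
By sibling attribution (R1), Beatriz Iyer is treated as also owning Farrukh Iyer's interest in Brightpath Trust, giving 6% + 55% = 61%.
By sibling attribution (R1), Beatriz Iyer is treated as also owning Farrukh Iyer's interest in Beacon Realty LP, giving 38% + 62% = 100%.
Chain via Bluewater Ventures LLC → Highfield Mining NL (R3): 100% × 29% × 31% = 8.99% of Copperline Textiles S.p.A.
Chain via Brightpath Trust → Slate Energy Co. (R3): 61% × 58% × 13% = 4.5994% of Copperline Textiles S.p.A.
Chain via Beacon Realty LP → Pinebrook Pharma AG (R3): 100% × 43% × 45% = 19.35% of Copperline Textiles S.p.A.
Direct interest in Copperline Textiles S.p.A: 4%.
Aggregating (R2): 8.99% + 4.5994% + 19.35% + 4% = 36.9394%.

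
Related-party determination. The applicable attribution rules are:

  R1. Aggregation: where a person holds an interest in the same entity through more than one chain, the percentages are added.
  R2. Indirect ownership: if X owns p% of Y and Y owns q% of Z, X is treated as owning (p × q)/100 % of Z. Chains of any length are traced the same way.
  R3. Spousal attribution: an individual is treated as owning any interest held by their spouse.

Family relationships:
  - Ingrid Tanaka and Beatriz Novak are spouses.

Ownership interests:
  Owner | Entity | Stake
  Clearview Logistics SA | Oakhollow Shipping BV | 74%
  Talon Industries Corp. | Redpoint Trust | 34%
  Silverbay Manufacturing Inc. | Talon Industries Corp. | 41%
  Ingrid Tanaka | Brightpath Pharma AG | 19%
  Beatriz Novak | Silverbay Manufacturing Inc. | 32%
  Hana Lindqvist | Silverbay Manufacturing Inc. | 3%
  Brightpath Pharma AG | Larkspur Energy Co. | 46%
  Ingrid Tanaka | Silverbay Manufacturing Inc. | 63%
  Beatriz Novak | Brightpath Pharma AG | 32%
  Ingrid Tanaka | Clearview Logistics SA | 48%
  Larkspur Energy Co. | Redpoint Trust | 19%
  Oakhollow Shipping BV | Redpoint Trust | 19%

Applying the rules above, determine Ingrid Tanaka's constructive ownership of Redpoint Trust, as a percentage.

By spousal attribution (R3), Ingrid Tanaka is treated as also owning Beatriz Novak's interest in Brightpath Pharma AG, giving 19% + 32% = 51%.
By spousal attribution (R3), Ingrid Tanaka is treated as also owning Beatriz Novak's interest in Silverbay Manufacturing Inc, giving 63% + 32% = 95%.
Chain via Clearview Logistics SA → Oakhollow Shipping BV (R2): 48% × 74% × 19% = 6.7488% of Redpoint Trust.
Chain via Brightpath Pharma AG → Larkspur Energy Co. (R2): 51% × 46% × 19% = 4.4574% of Redpoint Trust.
Chain via Silverbay Manufacturing Inc. → Talon Industries Corp. (R2): 95% × 41% × 34% = 13.243% of Redpoint Trust.
Aggregating (R1): 6.7488% + 4.4574% + 13.243% = 24.4492%.

24.4492%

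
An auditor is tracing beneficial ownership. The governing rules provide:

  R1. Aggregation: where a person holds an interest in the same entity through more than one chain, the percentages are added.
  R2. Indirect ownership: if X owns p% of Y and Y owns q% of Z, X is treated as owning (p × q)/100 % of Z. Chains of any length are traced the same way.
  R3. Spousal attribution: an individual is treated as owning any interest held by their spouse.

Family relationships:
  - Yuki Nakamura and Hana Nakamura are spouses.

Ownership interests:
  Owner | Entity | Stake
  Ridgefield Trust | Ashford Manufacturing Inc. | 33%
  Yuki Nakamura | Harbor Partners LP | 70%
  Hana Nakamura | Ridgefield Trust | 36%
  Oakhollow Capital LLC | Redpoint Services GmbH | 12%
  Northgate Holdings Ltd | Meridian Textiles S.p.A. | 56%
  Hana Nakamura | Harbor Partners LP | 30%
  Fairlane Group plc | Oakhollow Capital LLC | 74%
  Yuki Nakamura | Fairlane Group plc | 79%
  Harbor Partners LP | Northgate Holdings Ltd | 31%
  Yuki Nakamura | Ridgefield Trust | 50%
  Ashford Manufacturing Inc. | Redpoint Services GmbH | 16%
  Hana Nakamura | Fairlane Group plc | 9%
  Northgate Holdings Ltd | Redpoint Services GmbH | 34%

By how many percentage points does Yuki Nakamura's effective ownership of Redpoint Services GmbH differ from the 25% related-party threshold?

By spousal attribution (R3), Yuki Nakamura is treated as also owning Hana Nakamura's interest in Fairlane Group plc, giving 79% + 9% = 88%.
By spousal attribution (R3), Yuki Nakamura is treated as also owning Hana Nakamura's interest in Harbor Partners LP, giving 70% + 30% = 100%.
By spousal attribution (R3), Yuki Nakamura is treated as also owning Hana Nakamura's interest in Ridgefield Trust, giving 50% + 36% = 86%.
Chain via Fairlane Group plc → Oakhollow Capital LLC (R2): 88% × 74% × 12% = 7.8144% of Redpoint Services GmbH.
Chain via Harbor Partners LP → Northgate Holdings Ltd (R2): 100% × 31% × 34% = 10.54% of Redpoint Services GmbH.
Chain via Ridgefield Trust → Ashford Manufacturing Inc. (R2): 86% × 33% × 16% = 4.5408% of Redpoint Services GmbH.
Aggregating (R1): 7.8144% + 10.54% + 4.5408% = 22.8952%.
22.8952% falls short of the 25% threshold by 2.1048 percentage points.

2.1048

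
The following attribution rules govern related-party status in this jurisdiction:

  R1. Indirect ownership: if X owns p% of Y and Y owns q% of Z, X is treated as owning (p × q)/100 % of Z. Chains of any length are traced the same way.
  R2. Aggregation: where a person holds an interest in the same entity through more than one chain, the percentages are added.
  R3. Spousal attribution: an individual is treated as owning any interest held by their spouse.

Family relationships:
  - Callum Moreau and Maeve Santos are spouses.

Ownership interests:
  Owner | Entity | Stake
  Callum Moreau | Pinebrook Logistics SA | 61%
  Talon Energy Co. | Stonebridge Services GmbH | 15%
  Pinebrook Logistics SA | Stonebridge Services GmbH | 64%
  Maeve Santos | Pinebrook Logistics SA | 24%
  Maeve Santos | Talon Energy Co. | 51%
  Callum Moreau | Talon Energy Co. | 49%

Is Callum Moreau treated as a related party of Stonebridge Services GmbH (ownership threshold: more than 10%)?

Yes

By spousal attribution (R3), Callum Moreau is treated as also owning Maeve Santos's interest in Pinebrook Logistics SA, giving 61% + 24% = 85%.
By spousal attribution (R3), Callum Moreau is treated as also owning Maeve Santos's interest in Talon Energy Co, giving 49% + 51% = 100%.
Chain via Pinebrook Logistics SA (R1): 85% × 64% = 54.4% of Stonebridge Services GmbH.
Chain via Talon Energy Co. (R1): 100% × 15% = 15% of Stonebridge Services GmbH.
Aggregating (R2): 54.4% + 15% = 69.4%.
69.4% exceeds the 10% threshold, so Callum is a related party to Stonebridge Services GmbH.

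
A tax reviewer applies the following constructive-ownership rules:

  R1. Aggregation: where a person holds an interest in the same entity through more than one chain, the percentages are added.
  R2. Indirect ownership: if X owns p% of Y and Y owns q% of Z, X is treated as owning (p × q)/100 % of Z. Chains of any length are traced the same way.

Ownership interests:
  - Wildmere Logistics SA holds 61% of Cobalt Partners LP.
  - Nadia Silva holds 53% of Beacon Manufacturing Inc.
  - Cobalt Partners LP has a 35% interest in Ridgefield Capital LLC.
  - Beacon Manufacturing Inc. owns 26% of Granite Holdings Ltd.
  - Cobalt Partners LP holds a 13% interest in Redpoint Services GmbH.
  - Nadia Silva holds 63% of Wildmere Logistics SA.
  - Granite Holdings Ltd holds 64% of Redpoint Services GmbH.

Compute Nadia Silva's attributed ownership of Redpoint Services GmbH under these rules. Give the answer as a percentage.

Chain via Wildmere Logistics SA → Cobalt Partners LP (R2): 63% × 61% × 13% = 4.9959% of Redpoint Services GmbH.
Chain via Beacon Manufacturing Inc. → Granite Holdings Ltd (R2): 53% × 26% × 64% = 8.8192% of Redpoint Services GmbH.
Aggregating (R1): 4.9959% + 8.8192% = 13.8151%.

13.8151%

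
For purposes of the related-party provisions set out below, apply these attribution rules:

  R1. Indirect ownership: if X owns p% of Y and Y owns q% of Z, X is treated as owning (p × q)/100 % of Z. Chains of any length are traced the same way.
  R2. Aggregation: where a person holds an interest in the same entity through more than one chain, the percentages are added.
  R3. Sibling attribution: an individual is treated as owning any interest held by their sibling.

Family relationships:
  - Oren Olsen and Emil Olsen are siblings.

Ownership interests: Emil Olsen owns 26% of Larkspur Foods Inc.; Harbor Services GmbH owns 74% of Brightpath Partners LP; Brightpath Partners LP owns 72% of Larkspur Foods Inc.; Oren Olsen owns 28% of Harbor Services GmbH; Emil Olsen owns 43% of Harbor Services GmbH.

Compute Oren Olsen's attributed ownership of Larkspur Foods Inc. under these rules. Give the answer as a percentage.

By sibling attribution (R3), Oren Olsen is treated as also owning Emil Olsen's interest in Harbor Services GmbH, giving 28% + 43% = 71%.
By sibling attribution (R3), Oren Olsen is treated as owning Emil Olsen's 26% interest in Larkspur Foods Inc.
Chain via Harbor Services GmbH → Brightpath Partners LP (R1): 71% × 74% × 72% = 37.8288% of Larkspur Foods Inc.
Direct interest in Larkspur Foods Inc: 26%.
Aggregating (R2): 37.8288% + 26% = 63.8288%.

63.8288%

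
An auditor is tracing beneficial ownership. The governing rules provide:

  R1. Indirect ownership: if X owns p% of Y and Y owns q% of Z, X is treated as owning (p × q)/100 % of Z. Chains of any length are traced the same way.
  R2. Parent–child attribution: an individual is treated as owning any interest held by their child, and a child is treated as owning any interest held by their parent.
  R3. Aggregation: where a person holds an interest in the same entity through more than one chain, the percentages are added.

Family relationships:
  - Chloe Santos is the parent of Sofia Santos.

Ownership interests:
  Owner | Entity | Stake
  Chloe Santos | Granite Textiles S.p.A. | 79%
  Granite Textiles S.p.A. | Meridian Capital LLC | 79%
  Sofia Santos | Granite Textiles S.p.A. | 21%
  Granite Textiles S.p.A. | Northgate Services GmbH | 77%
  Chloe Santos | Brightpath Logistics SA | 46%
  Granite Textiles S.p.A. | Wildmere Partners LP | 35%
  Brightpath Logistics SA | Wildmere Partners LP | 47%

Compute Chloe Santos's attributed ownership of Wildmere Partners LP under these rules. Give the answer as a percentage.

56.62%

By parent–child attribution (R2), Chloe Santos is treated as also owning Sofia Santos's interest in Granite Textiles S.p.A, giving 79% + 21% = 100%.
Chain via Brightpath Logistics SA (R1): 46% × 47% = 21.62% of Wildmere Partners LP.
Chain via Granite Textiles S.p.A. (R1): 100% × 35% = 35% of Wildmere Partners LP.
Aggregating (R3): 21.62% + 35% = 56.62%.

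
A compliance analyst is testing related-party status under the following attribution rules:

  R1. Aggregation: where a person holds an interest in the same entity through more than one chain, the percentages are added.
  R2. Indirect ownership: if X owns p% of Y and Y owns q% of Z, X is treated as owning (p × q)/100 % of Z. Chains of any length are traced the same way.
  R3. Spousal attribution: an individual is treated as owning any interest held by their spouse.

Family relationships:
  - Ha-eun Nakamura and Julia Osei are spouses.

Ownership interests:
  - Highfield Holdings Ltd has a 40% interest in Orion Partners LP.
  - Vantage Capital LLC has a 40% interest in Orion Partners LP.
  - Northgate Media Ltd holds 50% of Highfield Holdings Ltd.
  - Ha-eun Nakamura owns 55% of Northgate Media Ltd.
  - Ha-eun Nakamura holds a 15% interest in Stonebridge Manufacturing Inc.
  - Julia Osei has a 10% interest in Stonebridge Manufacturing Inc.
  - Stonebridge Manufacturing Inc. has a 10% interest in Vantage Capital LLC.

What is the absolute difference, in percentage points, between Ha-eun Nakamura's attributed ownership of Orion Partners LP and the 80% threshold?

By spousal attribution (R3), Ha-eun Nakamura is treated as also owning Julia Osei's interest in Stonebridge Manufacturing Inc, giving 15% + 10% = 25%.
Chain via Stonebridge Manufacturing Inc. → Vantage Capital LLC (R2): 25% × 10% × 40% = 1% of Orion Partners LP.
Chain via Northgate Media Ltd → Highfield Holdings Ltd (R2): 55% × 50% × 40% = 11% of Orion Partners LP.
Aggregating (R1): 1% + 11% = 12%.
12% falls short of the 80% threshold by 68 percentage points.

68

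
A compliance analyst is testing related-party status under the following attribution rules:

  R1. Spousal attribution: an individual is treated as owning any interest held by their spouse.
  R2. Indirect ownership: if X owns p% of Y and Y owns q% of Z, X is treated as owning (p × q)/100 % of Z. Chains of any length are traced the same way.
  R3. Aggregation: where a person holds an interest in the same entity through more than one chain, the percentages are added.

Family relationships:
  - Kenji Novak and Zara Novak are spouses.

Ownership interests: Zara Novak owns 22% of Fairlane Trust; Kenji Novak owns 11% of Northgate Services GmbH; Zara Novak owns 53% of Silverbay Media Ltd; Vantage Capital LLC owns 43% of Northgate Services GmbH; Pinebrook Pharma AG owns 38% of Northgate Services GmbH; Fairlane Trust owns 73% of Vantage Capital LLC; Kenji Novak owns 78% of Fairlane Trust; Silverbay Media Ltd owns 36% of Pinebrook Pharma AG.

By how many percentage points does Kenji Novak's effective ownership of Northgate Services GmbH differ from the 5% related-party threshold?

By spousal attribution (R1), Kenji Novak is treated as also owning Zara Novak's interest in Fairlane Trust, giving 78% + 22% = 100%.
By spousal attribution (R1), Kenji Novak is treated as owning Zara Novak's 53% interest in Silverbay Media Ltd.
Chain via Fairlane Trust → Vantage Capital LLC (R2): 100% × 73% × 43% = 31.39% of Northgate Services GmbH.
Direct interest in Northgate Services GmbH: 11%.
Chain via Silverbay Media Ltd → Pinebrook Pharma AG (R2): 53% × 36% × 38% = 7.2504% of Northgate Services GmbH.
Aggregating (R3): 31.39% + 11% + 7.2504% = 49.6404%.
49.6404% exceeds the 5% threshold by 44.6404 percentage points.

44.6404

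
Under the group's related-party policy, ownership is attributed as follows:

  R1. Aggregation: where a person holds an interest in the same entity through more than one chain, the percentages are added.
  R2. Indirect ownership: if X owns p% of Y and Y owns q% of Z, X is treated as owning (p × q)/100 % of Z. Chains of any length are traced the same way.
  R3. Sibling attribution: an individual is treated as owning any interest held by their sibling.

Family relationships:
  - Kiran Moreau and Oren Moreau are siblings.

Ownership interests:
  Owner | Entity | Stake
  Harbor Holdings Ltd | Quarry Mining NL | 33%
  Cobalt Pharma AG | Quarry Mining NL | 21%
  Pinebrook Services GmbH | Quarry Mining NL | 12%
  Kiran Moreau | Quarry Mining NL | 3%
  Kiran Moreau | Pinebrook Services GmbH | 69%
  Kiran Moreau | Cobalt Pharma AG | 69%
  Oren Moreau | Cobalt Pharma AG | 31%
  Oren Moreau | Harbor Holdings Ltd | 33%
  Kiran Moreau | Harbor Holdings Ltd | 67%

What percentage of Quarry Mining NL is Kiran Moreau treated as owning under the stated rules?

65.28%

By sibling attribution (R3), Kiran Moreau is treated as also owning Oren Moreau's interest in Harbor Holdings Ltd, giving 67% + 33% = 100%.
By sibling attribution (R3), Kiran Moreau is treated as also owning Oren Moreau's interest in Cobalt Pharma AG, giving 69% + 31% = 100%.
Chain via Harbor Holdings Ltd (R2): 100% × 33% = 33% of Quarry Mining NL.
Chain via Pinebrook Services GmbH (R2): 69% × 12% = 8.28% of Quarry Mining NL.
Chain via Cobalt Pharma AG (R2): 100% × 21% = 21% of Quarry Mining NL.
Direct interest in Quarry Mining NL: 3%.
Aggregating (R1): 33% + 8.28% + 21% + 3% = 65.28%.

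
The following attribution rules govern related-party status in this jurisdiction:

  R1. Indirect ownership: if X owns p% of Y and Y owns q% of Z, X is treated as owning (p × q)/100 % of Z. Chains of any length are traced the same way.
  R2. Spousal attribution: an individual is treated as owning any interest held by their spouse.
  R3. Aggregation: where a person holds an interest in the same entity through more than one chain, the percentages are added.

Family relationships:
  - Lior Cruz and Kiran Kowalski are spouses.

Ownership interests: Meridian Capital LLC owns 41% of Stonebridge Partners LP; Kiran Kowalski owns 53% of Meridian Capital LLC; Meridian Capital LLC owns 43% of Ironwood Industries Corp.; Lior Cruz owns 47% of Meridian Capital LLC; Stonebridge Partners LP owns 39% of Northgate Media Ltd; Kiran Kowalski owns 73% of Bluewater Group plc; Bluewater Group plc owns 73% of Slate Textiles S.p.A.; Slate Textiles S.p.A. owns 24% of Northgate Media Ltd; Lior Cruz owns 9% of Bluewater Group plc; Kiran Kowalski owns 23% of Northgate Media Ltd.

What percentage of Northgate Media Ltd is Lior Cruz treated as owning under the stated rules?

By spousal attribution (R2), Lior Cruz is treated as also owning Kiran Kowalski's interest in Bluewater Group plc, giving 9% + 73% = 82%.
By spousal attribution (R2), Lior Cruz is treated as also owning Kiran Kowalski's interest in Meridian Capital LLC, giving 47% + 53% = 100%.
By spousal attribution (R2), Lior Cruz is treated as owning Kiran Kowalski's 23% interest in Northgate Media Ltd.
Chain via Bluewater Group plc → Slate Textiles S.p.A. (R1): 82% × 73% × 24% = 14.3664% of Northgate Media Ltd.
Chain via Meridian Capital LLC → Stonebridge Partners LP (R1): 100% × 41% × 39% = 15.99% of Northgate Media Ltd.
Direct interest in Northgate Media Ltd: 23%.
Aggregating (R3): 14.3664% + 15.99% + 23% = 53.3564%.

53.3564%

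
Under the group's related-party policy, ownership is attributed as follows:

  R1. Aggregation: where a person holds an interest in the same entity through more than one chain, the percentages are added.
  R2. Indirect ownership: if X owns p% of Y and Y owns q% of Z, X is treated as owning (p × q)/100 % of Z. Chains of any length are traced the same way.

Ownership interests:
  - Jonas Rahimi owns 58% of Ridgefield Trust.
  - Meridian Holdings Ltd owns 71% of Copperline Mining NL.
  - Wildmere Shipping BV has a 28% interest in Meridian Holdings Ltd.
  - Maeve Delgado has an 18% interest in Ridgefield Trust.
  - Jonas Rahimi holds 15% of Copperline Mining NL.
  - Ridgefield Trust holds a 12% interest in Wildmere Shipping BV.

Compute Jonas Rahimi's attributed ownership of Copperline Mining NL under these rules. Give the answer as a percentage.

Chain via Ridgefield Trust → Wildmere Shipping BV → Meridian Holdings Ltd (R2): 58% × 12% × 28% × 71% = 1.383648% of Copperline Mining NL.
Direct interest in Copperline Mining NL: 15%.
Aggregating (R1): 1.383648% + 15% = 16.383648%.

16.383648%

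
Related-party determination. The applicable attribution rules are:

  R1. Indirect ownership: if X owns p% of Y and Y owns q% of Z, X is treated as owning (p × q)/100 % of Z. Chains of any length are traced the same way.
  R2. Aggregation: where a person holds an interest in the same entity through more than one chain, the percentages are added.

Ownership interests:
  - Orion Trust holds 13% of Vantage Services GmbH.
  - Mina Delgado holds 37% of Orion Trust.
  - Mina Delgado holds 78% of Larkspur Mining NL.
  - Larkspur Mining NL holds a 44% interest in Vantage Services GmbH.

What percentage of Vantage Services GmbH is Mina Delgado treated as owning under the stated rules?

Chain via Larkspur Mining NL (R1): 78% × 44% = 34.32% of Vantage Services GmbH.
Chain via Orion Trust (R1): 37% × 13% = 4.81% of Vantage Services GmbH.
Aggregating (R2): 34.32% + 4.81% = 39.13%.

39.13%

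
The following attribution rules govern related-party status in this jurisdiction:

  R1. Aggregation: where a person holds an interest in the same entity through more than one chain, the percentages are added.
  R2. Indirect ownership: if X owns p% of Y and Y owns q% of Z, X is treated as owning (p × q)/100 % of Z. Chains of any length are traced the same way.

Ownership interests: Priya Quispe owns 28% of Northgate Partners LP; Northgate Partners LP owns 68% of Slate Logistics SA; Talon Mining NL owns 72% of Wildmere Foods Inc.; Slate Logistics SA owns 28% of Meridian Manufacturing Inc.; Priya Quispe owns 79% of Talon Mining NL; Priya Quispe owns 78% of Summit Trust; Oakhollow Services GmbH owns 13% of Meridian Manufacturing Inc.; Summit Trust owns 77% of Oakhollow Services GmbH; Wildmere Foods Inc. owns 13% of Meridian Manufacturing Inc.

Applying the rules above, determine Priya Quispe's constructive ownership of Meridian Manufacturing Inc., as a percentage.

Chain via Summit Trust → Oakhollow Services GmbH (R2): 78% × 77% × 13% = 7.8078% of Meridian Manufacturing Inc.
Chain via Northgate Partners LP → Slate Logistics SA (R2): 28% × 68% × 28% = 5.3312% of Meridian Manufacturing Inc.
Chain via Talon Mining NL → Wildmere Foods Inc. (R2): 79% × 72% × 13% = 7.3944% of Meridian Manufacturing Inc.
Aggregating (R1): 7.8078% + 5.3312% + 7.3944% = 20.5334%.

20.5334%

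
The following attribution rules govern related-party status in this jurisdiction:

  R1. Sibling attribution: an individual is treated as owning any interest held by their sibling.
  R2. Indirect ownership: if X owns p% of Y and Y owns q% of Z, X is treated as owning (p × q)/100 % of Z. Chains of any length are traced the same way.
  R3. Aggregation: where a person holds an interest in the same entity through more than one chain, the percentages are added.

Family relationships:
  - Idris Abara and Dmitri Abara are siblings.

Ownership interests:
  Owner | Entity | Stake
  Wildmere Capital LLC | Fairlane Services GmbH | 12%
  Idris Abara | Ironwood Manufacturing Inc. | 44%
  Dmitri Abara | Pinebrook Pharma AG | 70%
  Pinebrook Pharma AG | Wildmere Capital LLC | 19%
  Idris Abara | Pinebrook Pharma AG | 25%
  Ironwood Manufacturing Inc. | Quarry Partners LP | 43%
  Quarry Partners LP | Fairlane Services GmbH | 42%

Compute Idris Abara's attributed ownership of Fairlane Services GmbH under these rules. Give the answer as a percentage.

By sibling attribution (R1), Idris Abara is treated as also owning Dmitri Abara's interest in Pinebrook Pharma AG, giving 25% + 70% = 95%.
Chain via Ironwood Manufacturing Inc. → Quarry Partners LP (R2): 44% × 43% × 42% = 7.9464% of Fairlane Services GmbH.
Chain via Pinebrook Pharma AG → Wildmere Capital LLC (R2): 95% × 19% × 12% = 2.166% of Fairlane Services GmbH.
Aggregating (R3): 7.9464% + 2.166% = 10.1124%.

10.1124%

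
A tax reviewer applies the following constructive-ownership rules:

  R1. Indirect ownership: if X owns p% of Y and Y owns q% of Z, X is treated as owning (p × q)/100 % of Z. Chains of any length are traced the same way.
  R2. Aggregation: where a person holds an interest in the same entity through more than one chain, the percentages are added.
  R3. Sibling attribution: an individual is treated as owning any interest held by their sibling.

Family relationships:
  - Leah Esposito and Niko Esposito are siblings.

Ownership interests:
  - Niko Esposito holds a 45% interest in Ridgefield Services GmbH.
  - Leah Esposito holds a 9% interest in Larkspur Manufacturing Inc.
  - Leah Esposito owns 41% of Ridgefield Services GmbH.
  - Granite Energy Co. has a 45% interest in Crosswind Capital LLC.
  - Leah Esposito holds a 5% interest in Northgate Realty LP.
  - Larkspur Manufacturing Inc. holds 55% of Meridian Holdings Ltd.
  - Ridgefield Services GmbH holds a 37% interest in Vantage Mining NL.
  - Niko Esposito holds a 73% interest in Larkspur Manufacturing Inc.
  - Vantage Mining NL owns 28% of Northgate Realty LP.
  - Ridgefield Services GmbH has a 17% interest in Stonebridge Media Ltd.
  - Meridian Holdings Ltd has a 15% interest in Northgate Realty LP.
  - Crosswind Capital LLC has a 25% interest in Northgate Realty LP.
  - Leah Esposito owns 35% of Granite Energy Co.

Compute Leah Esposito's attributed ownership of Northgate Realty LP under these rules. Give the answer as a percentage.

By sibling attribution (R3), Leah Esposito is treated as also owning Niko Esposito's interest in Larkspur Manufacturing Inc, giving 9% + 73% = 82%.
By sibling attribution (R3), Leah Esposito is treated as also owning Niko Esposito's interest in Ridgefield Services GmbH, giving 41% + 45% = 86%.
Chain via Granite Energy Co. → Crosswind Capital LLC (R1): 35% × 45% × 25% = 3.9375% of Northgate Realty LP.
Chain via Larkspur Manufacturing Inc. → Meridian Holdings Ltd (R1): 82% × 55% × 15% = 6.765% of Northgate Realty LP.
Chain via Ridgefield Services GmbH → Vantage Mining NL (R1): 86% × 37% × 28% = 8.9096% of Northgate Realty LP.
Direct interest in Northgate Realty LP: 5%.
Aggregating (R2): 3.9375% + 6.765% + 8.9096% + 5% = 24.6121%.

24.6121%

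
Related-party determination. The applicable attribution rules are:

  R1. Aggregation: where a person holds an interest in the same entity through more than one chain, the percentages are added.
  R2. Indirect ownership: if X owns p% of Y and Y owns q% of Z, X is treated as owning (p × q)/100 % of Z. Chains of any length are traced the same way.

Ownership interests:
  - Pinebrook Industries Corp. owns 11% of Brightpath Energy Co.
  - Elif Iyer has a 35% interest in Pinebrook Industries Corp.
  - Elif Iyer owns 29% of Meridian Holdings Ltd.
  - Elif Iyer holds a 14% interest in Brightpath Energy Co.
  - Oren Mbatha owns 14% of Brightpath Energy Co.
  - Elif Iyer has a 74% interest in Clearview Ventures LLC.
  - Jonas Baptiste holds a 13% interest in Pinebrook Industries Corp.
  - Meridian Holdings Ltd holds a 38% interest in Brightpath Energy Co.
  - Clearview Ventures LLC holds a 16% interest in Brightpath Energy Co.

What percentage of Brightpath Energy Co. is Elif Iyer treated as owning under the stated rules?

40.71%

Chain via Pinebrook Industries Corp. (R2): 35% × 11% = 3.85% of Brightpath Energy Co.
Chain via Clearview Ventures LLC (R2): 74% × 16% = 11.84% of Brightpath Energy Co.
Chain via Meridian Holdings Ltd (R2): 29% × 38% = 11.02% of Brightpath Energy Co.
Direct interest in Brightpath Energy Co: 14%.
Aggregating (R1): 3.85% + 11.84% + 11.02% + 14% = 40.71%.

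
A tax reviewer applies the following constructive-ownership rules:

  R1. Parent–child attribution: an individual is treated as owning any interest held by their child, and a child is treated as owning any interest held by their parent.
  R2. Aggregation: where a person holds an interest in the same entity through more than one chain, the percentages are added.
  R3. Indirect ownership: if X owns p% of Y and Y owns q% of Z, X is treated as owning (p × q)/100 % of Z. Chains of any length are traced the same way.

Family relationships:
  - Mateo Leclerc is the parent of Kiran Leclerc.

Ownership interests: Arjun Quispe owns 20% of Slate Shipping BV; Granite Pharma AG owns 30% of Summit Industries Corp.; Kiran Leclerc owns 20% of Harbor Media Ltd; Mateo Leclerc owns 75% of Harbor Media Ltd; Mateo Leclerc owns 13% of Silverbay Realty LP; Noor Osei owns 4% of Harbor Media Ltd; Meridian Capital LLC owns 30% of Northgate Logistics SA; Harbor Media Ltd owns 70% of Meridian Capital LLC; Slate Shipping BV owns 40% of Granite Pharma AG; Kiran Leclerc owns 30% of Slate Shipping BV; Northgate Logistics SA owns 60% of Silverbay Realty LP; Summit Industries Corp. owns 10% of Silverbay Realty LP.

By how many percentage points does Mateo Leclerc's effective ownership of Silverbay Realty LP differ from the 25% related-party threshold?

By parent–child attribution (R1), Mateo Leclerc is treated as also owning Kiran Leclerc's interest in Harbor Media Ltd, giving 75% + 20% = 95%.
By parent–child attribution (R1), Mateo Leclerc is treated as owning Kiran Leclerc's 30% interest in Slate Shipping BV.
Chain via Harbor Media Ltd → Meridian Capital LLC → Northgate Logistics SA (R3): 95% × 70% × 30% × 60% = 11.97% of Silverbay Realty LP.
Direct interest in Silverbay Realty LP: 13%.
Chain via Slate Shipping BV → Granite Pharma AG → Summit Industries Corp. (R3): 30% × 40% × 30% × 10% = 0.36% of Silverbay Realty LP.
Aggregating (R2): 11.97% + 13% + 0.36% = 25.33%.
25.33% exceeds the 25% threshold by 0.33 percentage points.

0.33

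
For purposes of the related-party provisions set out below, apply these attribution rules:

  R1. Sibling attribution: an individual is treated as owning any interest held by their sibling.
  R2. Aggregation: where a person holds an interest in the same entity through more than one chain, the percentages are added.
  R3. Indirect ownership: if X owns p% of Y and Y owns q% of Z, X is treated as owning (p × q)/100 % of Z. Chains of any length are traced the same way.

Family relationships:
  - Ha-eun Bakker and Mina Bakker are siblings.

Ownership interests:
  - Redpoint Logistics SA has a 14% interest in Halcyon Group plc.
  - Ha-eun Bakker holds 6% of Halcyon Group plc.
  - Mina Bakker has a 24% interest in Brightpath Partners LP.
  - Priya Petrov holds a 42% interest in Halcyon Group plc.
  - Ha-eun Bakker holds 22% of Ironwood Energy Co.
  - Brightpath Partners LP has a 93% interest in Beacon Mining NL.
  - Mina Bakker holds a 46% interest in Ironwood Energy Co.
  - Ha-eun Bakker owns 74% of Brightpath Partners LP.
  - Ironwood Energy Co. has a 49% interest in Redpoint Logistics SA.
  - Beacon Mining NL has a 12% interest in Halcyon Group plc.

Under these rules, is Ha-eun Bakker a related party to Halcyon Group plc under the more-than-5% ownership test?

Yes

By sibling attribution (R1), Ha-eun Bakker is treated as also owning Mina Bakker's interest in Ironwood Energy Co, giving 22% + 46% = 68%.
By sibling attribution (R1), Ha-eun Bakker is treated as also owning Mina Bakker's interest in Brightpath Partners LP, giving 74% + 24% = 98%.
Chain via Ironwood Energy Co. → Redpoint Logistics SA (R3): 68% × 49% × 14% = 4.6648% of Halcyon Group plc.
Chain via Brightpath Partners LP → Beacon Mining NL (R3): 98% × 93% × 12% = 10.9368% of Halcyon Group plc.
Direct interest in Halcyon Group plc: 6%.
Aggregating (R2): 4.6648% + 10.9368% + 6% = 21.6016%.
21.6016% exceeds the 5% threshold, so Ha-eun is a related party to Halcyon Group plc.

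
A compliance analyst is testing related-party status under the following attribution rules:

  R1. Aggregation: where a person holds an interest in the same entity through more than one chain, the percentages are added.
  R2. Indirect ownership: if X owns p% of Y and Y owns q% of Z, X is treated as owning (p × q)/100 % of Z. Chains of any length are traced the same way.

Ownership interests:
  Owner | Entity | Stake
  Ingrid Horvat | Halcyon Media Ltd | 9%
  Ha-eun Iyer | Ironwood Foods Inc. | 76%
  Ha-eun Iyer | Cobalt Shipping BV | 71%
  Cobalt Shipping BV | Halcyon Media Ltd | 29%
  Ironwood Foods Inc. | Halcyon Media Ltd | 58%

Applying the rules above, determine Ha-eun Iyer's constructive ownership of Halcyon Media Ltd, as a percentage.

Chain via Cobalt Shipping BV (R2): 71% × 29% = 20.59% of Halcyon Media Ltd.
Chain via Ironwood Foods Inc. (R2): 76% × 58% = 44.08% of Halcyon Media Ltd.
Aggregating (R1): 20.59% + 44.08% = 64.67%.

64.67%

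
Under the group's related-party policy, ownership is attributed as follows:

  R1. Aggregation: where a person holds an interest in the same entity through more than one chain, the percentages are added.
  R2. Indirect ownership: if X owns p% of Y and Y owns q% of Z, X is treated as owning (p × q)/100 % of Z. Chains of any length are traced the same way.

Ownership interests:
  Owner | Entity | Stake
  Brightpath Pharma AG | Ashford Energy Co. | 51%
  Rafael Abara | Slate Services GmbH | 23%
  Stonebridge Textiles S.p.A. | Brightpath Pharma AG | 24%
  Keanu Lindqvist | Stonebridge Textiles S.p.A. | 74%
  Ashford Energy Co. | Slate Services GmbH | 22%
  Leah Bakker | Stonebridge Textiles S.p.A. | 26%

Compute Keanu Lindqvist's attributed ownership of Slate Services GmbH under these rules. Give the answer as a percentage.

Chain via Stonebridge Textiles S.p.A. → Brightpath Pharma AG → Ashford Energy Co. (R2): 74% × 24% × 51% × 22% = 1.992672% of Slate Services GmbH.

1.992672%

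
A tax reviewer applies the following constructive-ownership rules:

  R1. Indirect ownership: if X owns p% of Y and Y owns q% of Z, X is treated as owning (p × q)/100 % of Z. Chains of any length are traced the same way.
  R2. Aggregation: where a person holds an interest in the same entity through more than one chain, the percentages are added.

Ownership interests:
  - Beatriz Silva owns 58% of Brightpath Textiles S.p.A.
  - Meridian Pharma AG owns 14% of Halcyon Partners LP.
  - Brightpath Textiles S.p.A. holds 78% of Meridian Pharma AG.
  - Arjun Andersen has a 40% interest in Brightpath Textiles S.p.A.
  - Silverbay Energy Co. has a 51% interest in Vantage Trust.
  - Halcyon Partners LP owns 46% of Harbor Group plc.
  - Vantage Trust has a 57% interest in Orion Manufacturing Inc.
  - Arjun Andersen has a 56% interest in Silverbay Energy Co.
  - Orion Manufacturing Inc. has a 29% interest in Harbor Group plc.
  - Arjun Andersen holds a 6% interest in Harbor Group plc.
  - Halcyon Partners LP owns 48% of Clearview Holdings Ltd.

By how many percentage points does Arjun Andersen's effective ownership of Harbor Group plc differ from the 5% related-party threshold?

Chain via Silverbay Energy Co. → Vantage Trust → Orion Manufacturing Inc. (R1): 56% × 51% × 57% × 29% = 4.720968% of Harbor Group plc.
Chain via Brightpath Textiles S.p.A. → Meridian Pharma AG → Halcyon Partners LP (R1): 40% × 78% × 14% × 46% = 2.00928% of Harbor Group plc.
Direct interest in Harbor Group plc: 6%.
Aggregating (R2): 4.720968% + 2.00928% + 6% = 12.730248%.
12.730248% exceeds the 5% threshold by 7.730248 percentage points.

7.730248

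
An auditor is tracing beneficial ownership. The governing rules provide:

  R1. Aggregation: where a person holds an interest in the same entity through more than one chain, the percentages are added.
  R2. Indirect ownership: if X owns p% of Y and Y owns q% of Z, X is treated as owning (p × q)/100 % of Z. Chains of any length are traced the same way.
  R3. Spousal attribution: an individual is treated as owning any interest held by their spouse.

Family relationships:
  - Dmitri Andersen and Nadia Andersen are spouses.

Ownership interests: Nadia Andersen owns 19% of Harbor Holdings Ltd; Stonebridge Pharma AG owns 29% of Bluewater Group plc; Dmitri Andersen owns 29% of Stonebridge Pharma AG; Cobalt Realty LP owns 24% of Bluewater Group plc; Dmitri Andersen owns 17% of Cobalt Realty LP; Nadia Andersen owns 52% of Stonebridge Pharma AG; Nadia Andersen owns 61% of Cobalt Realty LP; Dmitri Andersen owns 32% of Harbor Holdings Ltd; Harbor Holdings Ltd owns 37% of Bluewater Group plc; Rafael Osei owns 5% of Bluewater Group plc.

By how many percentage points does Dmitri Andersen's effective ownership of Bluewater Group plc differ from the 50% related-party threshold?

By spousal attribution (R3), Dmitri Andersen is treated as also owning Nadia Andersen's interest in Cobalt Realty LP, giving 17% + 61% = 78%.
By spousal attribution (R3), Dmitri Andersen is treated as also owning Nadia Andersen's interest in Stonebridge Pharma AG, giving 29% + 52% = 81%.
By spousal attribution (R3), Dmitri Andersen is treated as also owning Nadia Andersen's interest in Harbor Holdings Ltd, giving 32% + 19% = 51%.
Chain via Cobalt Realty LP (R2): 78% × 24% = 18.72% of Bluewater Group plc.
Chain via Stonebridge Pharma AG (R2): 81% × 29% = 23.49% of Bluewater Group plc.
Chain via Harbor Holdings Ltd (R2): 51% × 37% = 18.87% of Bluewater Group plc.
Aggregating (R1): 18.72% + 23.49% + 18.87% = 61.08%.
61.08% exceeds the 50% threshold by 11.08 percentage points.

11.08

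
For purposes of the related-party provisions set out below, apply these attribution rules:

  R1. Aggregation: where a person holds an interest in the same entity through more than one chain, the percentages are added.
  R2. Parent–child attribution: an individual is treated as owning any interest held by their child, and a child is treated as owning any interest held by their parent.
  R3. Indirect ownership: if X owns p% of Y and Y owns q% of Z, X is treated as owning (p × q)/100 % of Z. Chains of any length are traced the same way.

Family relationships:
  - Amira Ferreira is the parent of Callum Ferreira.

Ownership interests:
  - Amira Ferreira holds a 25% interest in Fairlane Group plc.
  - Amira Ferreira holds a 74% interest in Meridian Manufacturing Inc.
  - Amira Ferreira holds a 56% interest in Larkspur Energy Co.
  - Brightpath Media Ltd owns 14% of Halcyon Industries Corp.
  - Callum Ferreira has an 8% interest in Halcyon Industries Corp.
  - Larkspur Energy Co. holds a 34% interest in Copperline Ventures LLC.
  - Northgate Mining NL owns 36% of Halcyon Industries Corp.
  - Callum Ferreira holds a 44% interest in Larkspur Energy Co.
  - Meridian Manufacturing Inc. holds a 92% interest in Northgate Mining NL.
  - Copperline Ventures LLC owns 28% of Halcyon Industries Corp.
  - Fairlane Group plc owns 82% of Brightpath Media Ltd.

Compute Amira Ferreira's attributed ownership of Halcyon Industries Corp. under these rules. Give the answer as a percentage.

44.8988%

By parent–child attribution (R2), Amira Ferreira is treated as also owning Callum Ferreira's interest in Larkspur Energy Co, giving 56% + 44% = 100%.
By parent–child attribution (R2), Amira Ferreira is treated as owning Callum Ferreira's 8% interest in Halcyon Industries Corp.
Chain via Larkspur Energy Co. → Copperline Ventures LLC (R3): 100% × 34% × 28% = 9.52% of Halcyon Industries Corp.
Chain via Fairlane Group plc → Brightpath Media Ltd (R3): 25% × 82% × 14% = 2.87% of Halcyon Industries Corp.
Chain via Meridian Manufacturing Inc. → Northgate Mining NL (R3): 74% × 92% × 36% = 24.5088% of Halcyon Industries Corp.
Direct interest in Halcyon Industries Corp: 8%.
Aggregating (R1): 9.52% + 2.87% + 24.5088% + 8% = 44.8988%.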